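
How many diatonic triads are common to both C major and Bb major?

2

Diatonic triads of C major: C major (I), D minor (ii), E minor (iii), F major (IV), G major (V), A minor (vi), B diminished (vii°).
Diatonic triads of Bb major: Bb major (I), C minor (ii), D minor (iii), Eb major (IV), F major (V), G minor (vi), A diminished (vii°).
Matching root and quality in both lists: D minor, F major.
That gives 2 common triads.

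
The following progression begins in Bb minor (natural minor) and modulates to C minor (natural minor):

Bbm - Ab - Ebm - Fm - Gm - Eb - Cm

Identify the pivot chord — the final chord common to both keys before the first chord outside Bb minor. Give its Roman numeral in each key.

Fm — v in Bb minor, iv in C minor

Chords diatonic to Bb minor: Bbm, Cdim, Db, Ebm, Fm, Gb, Ab.
Reading the progression, the first chord not in that set is Gm, so the modulation leaves Bb minor there.
The chord immediately before Gm is Fm, which is diatonic to both keys: v in Bb minor and iv in C minor.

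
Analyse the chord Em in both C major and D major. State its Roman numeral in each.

iii in C major; ii in D major

The scale of C major is C D E F G A B; E is degree 3, and the triad built there (E-G-B) is minor, so it is iii.
The scale of D major is D E F# G A B C#; E is degree 2, and the triad built there (E-G-B) is minor, so it is ii.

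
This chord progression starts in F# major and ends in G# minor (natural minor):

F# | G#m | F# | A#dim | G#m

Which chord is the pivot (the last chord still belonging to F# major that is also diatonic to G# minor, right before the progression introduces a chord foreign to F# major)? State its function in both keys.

Chords diatonic to F# major: F#, G#m, A#m, B, C#, D#m, E#dim.
Reading the progression, the first chord not in that set is A#dim, so the modulation leaves F# major there.
The chord immediately before A#dim is F#, which is diatonic to both keys: I in F# major and VII in G# minor.

F# — I in F# major, VII in G# minor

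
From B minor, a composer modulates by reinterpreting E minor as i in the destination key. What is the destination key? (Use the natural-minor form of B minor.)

The numeral i denotes a minor triad on scale degree 1. With E on degree 1, the tonic of the new key is E.
Degree 1 carries a minor triad in minor keys, so the destination is E minor.
Check: the diatonic triads of E minor (natural minor) are Em (i), F#dim (ii°), G (III), Am (iv), Bm (v), C (VI), D (VII) — E minor is indeed i.

E minor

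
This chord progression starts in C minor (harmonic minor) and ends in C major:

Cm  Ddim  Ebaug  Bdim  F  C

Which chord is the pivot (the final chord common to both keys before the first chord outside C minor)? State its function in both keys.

Chords diatonic to C minor: Cm, Ddim, Ebaug, Fm, G, Ab, Bdim.
Reading the progression, the first chord not in that set is F, so the modulation leaves C minor there.
The chord immediately before F is Bdim, which is diatonic to both keys: vii° in C minor and vii° in C major.

Bdim — vii° in C minor, vii° in C major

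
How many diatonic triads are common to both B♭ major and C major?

2

Diatonic triads of B♭ major: B♭ (I), Cm (ii), Dm (iii), E♭ (IV), F (V), Gm (vi), Adim (vii°).
Diatonic triads of C major: C (I), Dm (ii), Em (iii), F (IV), G (V), Am (vi), Bdim (vii°).
Matching root and quality in both lists: Dm, F.
That gives 2 common triads.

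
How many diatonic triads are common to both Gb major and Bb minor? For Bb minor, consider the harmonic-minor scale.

3

Diatonic triads of Gb major: Gb major (I), Ab minor (ii), Bb minor (iii), Cb major (IV), Db major (V), Eb minor (vi), F diminished (vii°).
Diatonic triads of Bb minor (harmonic minor): Bb minor (i), C diminished (ii°), Db augmented (III+), Eb minor (iv), F major (V), Gb major (VI), A diminished (vii°).
Matching root and quality in both lists: Gb major, Bb minor, Eb minor.
That gives 3 common triads.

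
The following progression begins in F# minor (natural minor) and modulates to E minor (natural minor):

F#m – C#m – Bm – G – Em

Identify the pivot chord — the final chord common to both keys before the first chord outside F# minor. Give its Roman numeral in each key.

Bm — iv in F# minor, v in E minor

Chords diatonic to F# minor: F#m, G#dim, A, Bm, C#m, D, E.
Reading the progression, the first chord not in that set is G, so the modulation leaves F# minor there.
The chord immediately before G is Bm, which is diatonic to both keys: iv in F# minor and v in E minor.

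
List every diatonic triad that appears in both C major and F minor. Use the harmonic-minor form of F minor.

Triads in C major: C (I), Dm (ii), Em (iii), F (IV), G (V), Am (vi), Bdim (vii°).
Triads in F minor (harmonic minor): Fm (i), Gdim (ii°), Abaug (III+), Bbm (iv), C (V), Db (VI), Edim (vii°).
Shared triads with their functions: C (I in C major, V in F minor).

C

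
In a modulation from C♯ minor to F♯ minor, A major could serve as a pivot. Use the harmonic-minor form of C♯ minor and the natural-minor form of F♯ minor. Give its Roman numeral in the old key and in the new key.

The scale of C♯ minor (harmonic minor) is C♯ D♯ E F♯ G♯ A B♯; A is degree 6, and the triad built there (A-C♯-E) is major, so it is VI.
The scale of F♯ minor (natural minor) is F♯ G♯ A B C♯ D E; A is degree 3, and the triad built there (A-C♯-E) is major, so it is III.

VI in C♯ minor; III in F♯ minor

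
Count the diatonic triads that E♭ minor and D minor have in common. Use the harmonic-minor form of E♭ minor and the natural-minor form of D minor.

Diatonic triads of E♭ minor (harmonic minor): E♭m (i), Fdim (ii°), G♭aug (III+), A♭m (iv), B♭ (V), C♭ (VI), Ddim (vii°).
Diatonic triads of D minor (natural minor): Dm (i), Edim (ii°), F (III), Gm (iv), Am (v), B♭ (VI), C (VII).
Matching root and quality in both lists: B♭.
That gives 1 common triad.

1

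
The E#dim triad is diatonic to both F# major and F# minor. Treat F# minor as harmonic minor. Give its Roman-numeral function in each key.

vii° in F# major; vii° in F# minor

The scale of F# major is F# G# A# B C# D# E#; E# is degree 7, and the triad built there (E#-G#-B) is diminished, so it is vii°.
The scale of F# minor (harmonic minor) is F# G# A B C# D E#; E# is degree 7, and the triad built there (E#-G#-B) is diminished, so it is vii°.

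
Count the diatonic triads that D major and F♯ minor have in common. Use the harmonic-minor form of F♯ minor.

3

Diatonic triads of D major: D major (I), E minor (ii), F♯ minor (iii), G major (IV), A major (V), B minor (vi), C♯ diminished (vii°).
Diatonic triads of F♯ minor (harmonic minor): F♯ minor (i), G♯ diminished (ii°), A augmented (III+), B minor (iv), C♯ major (V), D major (VI), E♯ diminished (vii°).
Matching root and quality in both lists: D major, F♯ minor, B minor.
That gives 3 common triads.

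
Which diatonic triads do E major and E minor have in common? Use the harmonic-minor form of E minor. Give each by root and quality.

Triads in E major: E (I), F♯m (ii), G♯m (iii), A (IV), B (V), C♯m (vi), D♯dim (vii°).
Triads in E minor (harmonic minor): Em (i), F♯dim (ii°), Gaug (III+), Am (iv), B (V), C (VI), D♯dim (vii°).
Shared triads with their functions: B (V in E major, V in E minor); D♯dim (vii° in E major, vii° in E minor).

B, D♯dim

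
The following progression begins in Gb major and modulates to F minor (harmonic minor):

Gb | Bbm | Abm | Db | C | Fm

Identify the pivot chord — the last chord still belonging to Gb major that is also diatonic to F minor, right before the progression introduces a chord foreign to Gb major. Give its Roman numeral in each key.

Db — V in Gb major, VI in F minor

Chords diatonic to Gb major: Gb, Abm, Bbm, Cb, Db, Ebm, Fdim.
Reading the progression, the first chord not in that set is C, so the modulation leaves Gb major there.
The chord immediately before C is Db, which is diatonic to both keys: V in Gb major and VI in F minor.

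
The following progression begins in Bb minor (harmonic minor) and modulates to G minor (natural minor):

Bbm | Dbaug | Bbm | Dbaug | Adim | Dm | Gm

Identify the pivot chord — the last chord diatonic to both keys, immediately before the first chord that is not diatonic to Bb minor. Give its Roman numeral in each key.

Chords diatonic to Bb minor: Bbm, Cdim, Dbaug, Ebm, F, Gb, Adim.
Reading the progression, the first chord not in that set is Dm, so the modulation leaves Bb minor there.
The chord immediately before Dm is Adim, which is diatonic to both keys: vii° in Bb minor and ii° in G minor.

Adim — vii° in Bb minor, ii° in G minor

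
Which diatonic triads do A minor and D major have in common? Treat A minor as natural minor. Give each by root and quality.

Em, G

Triads in A minor (natural minor): Am (i), Bdim (ii°), C (III), Dm (iv), Em (v), F (VI), G (VII).
Triads in D major: D (I), Em (ii), F#m (iii), G (IV), A (V), Bm (vi), C#dim (vii°).
Shared triads with their functions: Em (v in A minor, ii in D major); G (VII in A minor, IV in D major).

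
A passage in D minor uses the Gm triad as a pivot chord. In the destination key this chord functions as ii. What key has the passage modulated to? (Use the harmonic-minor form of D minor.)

The numeral ii denotes a minor triad on scale degree 2. With G on degree 2, the tonic of the new key is F.
Degree 2 carries a minor triad in major keys, so the destination is F major.
Check: the diatonic triads of F major are F (I), Gm (ii), Am (iii), Bb (IV), C (V), Dm (vi), Edim (vii°) — Gm is indeed ii.

F major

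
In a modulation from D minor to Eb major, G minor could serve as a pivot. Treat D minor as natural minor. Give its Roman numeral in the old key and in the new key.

iv in D minor; iii in Eb major

The scale of D minor (natural minor) is D E F G A Bb C; G is degree 4, and the triad built there (G-Bb-D) is minor, so it is iv.
The scale of Eb major is Eb F G Ab Bb C D; G is degree 3, and the triad built there (G-Bb-D) is minor, so it is iii.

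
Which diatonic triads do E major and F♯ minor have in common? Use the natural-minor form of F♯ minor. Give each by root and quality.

E, F♯m, A, C♯m

Triads in E major: E (I), F♯m (ii), G♯m (iii), A (IV), B (V), C♯m (vi), D♯dim (vii°).
Triads in F♯ minor (natural minor): F♯m (i), G♯dim (ii°), A (III), Bm (iv), C♯m (v), D (VI), E (VII).
Shared triads with their functions: E (I in E major, VII in F♯ minor); F♯m (ii in E major, i in F♯ minor); A (IV in E major, III in F♯ minor); C♯m (vi in E major, v in F♯ minor).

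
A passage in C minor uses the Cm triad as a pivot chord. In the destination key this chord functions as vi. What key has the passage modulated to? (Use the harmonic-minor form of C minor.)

The numeral vi denotes a minor triad on scale degree 6. With C on degree 6, the tonic of the new key is Eb.
Degree 6 carries a minor triad in major keys, so the destination is Eb major.
Check: the diatonic triads of Eb major are Eb (I), Fm (ii), Gm (iii), Ab (IV), Bb (V), Cm (vi), Ddim (vii°) — Cm is indeed vi.

Eb major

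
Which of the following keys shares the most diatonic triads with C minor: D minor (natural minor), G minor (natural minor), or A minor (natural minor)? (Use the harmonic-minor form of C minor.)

Triads of C minor (harmonic minor): Cm (i), Ddim (ii°), E♭aug (III+), Fm (iv), G (V), A♭ (VI), Bdim (vii°).
D minor (natural minor) shares 0: none.
G minor (natural minor) shares 1: Cm.
A minor (natural minor) shares 2: G, Bdim.
The most common triads (2) are shared with A minor.

A minor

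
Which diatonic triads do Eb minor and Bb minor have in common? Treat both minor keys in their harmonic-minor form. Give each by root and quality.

Triads in Eb minor (harmonic minor): Eb minor (i), F diminished (ii°), Gb augmented (III+), Ab minor (iv), Bb major (V), Cb major (VI), D diminished (vii°).
Triads in Bb minor (harmonic minor): Bb minor (i), C diminished (ii°), Db augmented (III+), Eb minor (iv), F major (V), Gb major (VI), A diminished (vii°).
Shared triads with their functions: Eb minor (i in Eb minor, iv in Bb minor).

Ebm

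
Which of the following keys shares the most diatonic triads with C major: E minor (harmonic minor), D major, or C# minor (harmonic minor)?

E minor

Triads of C major: C major (I), D minor (ii), E minor (iii), F major (IV), G major (V), A minor (vi), B diminished (vii°).
E minor (harmonic minor) shares 3: C, Em, Am.
D major shares 2: Em, G.
C# minor (harmonic minor) shares 0: none.
The most common triads (3) are shared with E minor.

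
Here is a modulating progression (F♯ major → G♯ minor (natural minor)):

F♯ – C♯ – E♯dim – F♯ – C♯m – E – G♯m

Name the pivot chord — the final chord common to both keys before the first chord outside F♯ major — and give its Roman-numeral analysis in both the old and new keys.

Chords diatonic to F♯ major: F♯, G♯m, A♯m, B, C♯, D♯m, E♯dim.
Reading the progression, the first chord not in that set is C♯m, so the modulation leaves F♯ major there.
The chord immediately before C♯m is F♯, which is diatonic to both keys: I in F♯ major and VII in G♯ minor.

F♯ — I in F♯ major, VII in G♯ minor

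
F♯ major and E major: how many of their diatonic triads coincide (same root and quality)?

2

Diatonic triads of F♯ major: F♯ (I), G♯m (ii), A♯m (iii), B (IV), C♯ (V), D♯m (vi), E♯dim (vii°).
Diatonic triads of E major: E (I), F♯m (ii), G♯m (iii), A (IV), B (V), C♯m (vi), D♯dim (vii°).
Matching root and quality in both lists: G♯m, B.
That gives 2 common triads.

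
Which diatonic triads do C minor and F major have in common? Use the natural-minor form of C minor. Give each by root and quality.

Gm, Bb

Triads in C minor (natural minor): C minor (i), D diminished (ii°), Eb major (III), F minor (iv), G minor (v), Ab major (VI), Bb major (VII).
Triads in F major: F major (I), G minor (ii), A minor (iii), Bb major (IV), C major (V), D minor (vi), E diminished (vii°).
Shared triads with their functions: G minor (v in C minor, ii in F major); Bb major (VII in C minor, IV in F major).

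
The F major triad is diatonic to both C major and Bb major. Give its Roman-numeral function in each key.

IV in C major; V in Bb major

The scale of C major is C D E F G A B; F is degree 4, and the triad built there (F-A-C) is major, so it is IV.
The scale of Bb major is Bb C D Eb F G A; F is degree 5, and the triad built there (F-A-C) is major, so it is V.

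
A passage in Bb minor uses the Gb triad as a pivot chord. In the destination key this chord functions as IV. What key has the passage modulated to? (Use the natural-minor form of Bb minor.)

Db major

The numeral IV denotes a major triad on scale degree 4. With Gb on degree 4, the tonic of the new key is Db.
Degree 4 carries a major triad in major keys, so the destination is Db major.
Check: the diatonic triads of Db major are Db (I), Ebm (ii), Fm (iii), Gb (IV), Ab (V), Bbm (vi), Cdim (vii°) — Gb is indeed IV.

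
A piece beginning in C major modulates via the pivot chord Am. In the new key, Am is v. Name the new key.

The numeral v denotes a minor triad on scale degree 5. With A on degree 5, the tonic of the new key is D.
Degree 5 carries a minor triad in natural-minor keys, so the destination is D minor.
Check: the diatonic triads of D minor (natural minor) are Dm (i), Edim (ii°), F (III), Gm (iv), Am (v), Bb (VI), C (VII) — Am is indeed v.

D minor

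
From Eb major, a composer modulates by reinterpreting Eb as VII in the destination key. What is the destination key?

F minor

The numeral VII denotes a major triad on scale degree 7. With Eb on degree 7, the tonic of the new key is F.
Degree 7 carries a major triad in natural-minor keys, so the destination is F minor.
Check: the diatonic triads of F minor (natural minor) are Fm (i), Gdim (ii°), Ab (III), Bbm (iv), Cm (v), Db (VI), Eb (VII) — Eb is indeed VII.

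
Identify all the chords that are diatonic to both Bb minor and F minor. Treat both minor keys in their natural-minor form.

Triads in Bb minor (natural minor): Bbm (i), Cdim (ii°), Db (III), Ebm (iv), Fm (v), Gb (VI), Ab (VII).
Triads in F minor (natural minor): Fm (i), Gdim (ii°), Ab (III), Bbm (iv), Cm (v), Db (VI), Eb (VII).
Shared triads with their functions: Bbm (i in Bb minor, iv in F minor); Db (III in Bb minor, VI in F minor); Fm (v in Bb minor, i in F minor); Ab (VII in Bb minor, III in F minor).

Bbm, Db, Fm, Ab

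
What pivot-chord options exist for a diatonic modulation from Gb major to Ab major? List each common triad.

Bbm, Db

Triads in Gb major: Gb (I), Abm (ii), Bbm (iii), Cb (IV), Db (V), Ebm (vi), Fdim (vii°).
Triads in Ab major: Ab (I), Bbm (ii), Cm (iii), Db (IV), Eb (V), Fm (vi), Gdim (vii°).
Shared triads with their functions: Bbm (iii in Gb major, ii in Ab major); Db (V in Gb major, IV in Ab major).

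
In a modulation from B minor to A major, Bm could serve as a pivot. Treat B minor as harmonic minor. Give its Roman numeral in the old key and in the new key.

i in B minor; ii in A major

The scale of B minor (harmonic minor) is B C# D E F# G A#; B is degree 1, and the triad built there (B-D-F#) is minor, so it is i.
The scale of A major is A B C# D E F# G#; B is degree 2, and the triad built there (B-D-F#) is minor, so it is ii.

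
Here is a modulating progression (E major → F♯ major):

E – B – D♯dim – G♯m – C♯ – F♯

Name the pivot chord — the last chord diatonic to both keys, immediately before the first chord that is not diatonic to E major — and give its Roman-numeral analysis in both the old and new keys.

G♯m — iii in E major, ii in F♯ major

Chords diatonic to E major: E, F♯m, G♯m, A, B, C♯m, D♯dim.
Reading the progression, the first chord not in that set is C♯, so the modulation leaves E major there.
The chord immediately before C♯ is G♯m, which is diatonic to both keys: iii in E major and ii in F♯ major.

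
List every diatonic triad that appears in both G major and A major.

Triads in G major: G (I), Am (ii), Bm (iii), C (IV), D (V), Em (vi), F♯dim (vii°).
Triads in A major: A (I), Bm (ii), C♯m (iii), D (IV), E (V), F♯m (vi), G♯dim (vii°).
Shared triads with their functions: Bm (iii in G major, ii in A major); D (V in G major, IV in A major).

Bm, D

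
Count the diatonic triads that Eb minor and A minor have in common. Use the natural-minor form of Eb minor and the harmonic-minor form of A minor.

Diatonic triads of Eb minor (natural minor): Eb minor (i), F diminished (ii°), Gb major (III), Ab minor (iv), Bb minor (v), Cb major (VI), Db major (VII).
Diatonic triads of A minor (harmonic minor): A minor (i), B diminished (ii°), C augmented (III+), D minor (iv), E major (V), F major (VI), G# diminished (vii°).
No triad has the same root and quality in both keys.

0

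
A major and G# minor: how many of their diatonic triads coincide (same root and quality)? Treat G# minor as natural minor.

Diatonic triads of A major: A (I), Bm (ii), C#m (iii), D (IV), E (V), F#m (vi), G#dim (vii°).
Diatonic triads of G# minor (natural minor): G#m (i), A#dim (ii°), B (III), C#m (iv), D#m (v), E (VI), F# (VII).
Matching root and quality in both lists: C#m, E.
That gives 2 common triads.

2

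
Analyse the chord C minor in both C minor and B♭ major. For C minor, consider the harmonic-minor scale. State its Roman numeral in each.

i in C minor; ii in B♭ major

The scale of C minor (harmonic minor) is C D E♭ F G A♭ B; C is degree 1, and the triad built there (C-E♭-G) is minor, so it is i.
The scale of B♭ major is B♭ C D E♭ F G A; C is degree 2, and the triad built there (C-E♭-G) is minor, so it is ii.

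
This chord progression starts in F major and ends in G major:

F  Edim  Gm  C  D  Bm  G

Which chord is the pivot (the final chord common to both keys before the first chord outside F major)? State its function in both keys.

Chords diatonic to F major: F, Gm, Am, Bb, C, Dm, Edim.
Reading the progression, the first chord not in that set is D, so the modulation leaves F major there.
The chord immediately before D is C, which is diatonic to both keys: V in F major and IV in G major.

C — V in F major, IV in G major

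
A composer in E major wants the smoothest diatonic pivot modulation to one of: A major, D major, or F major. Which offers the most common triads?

A major

Triads of E major: E (I), F♯m (ii), G♯m (iii), A (IV), B (V), C♯m (vi), D♯dim (vii°).
A major shares 4: E, F♯m, A, C♯m.
D major shares 2: F♯m, A.
F major shares 0: none.
The most common triads (4) are shared with A major.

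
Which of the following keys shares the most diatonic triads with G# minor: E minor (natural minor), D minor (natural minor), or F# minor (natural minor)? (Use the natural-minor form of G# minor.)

F# minor

Triads of G# minor (natural minor): G# minor (i), A# diminished (ii°), B major (III), C# minor (iv), D# minor (v), E major (VI), F# major (VII).
E minor (natural minor) shares 0: none.
D minor (natural minor) shares 0: none.
F# minor (natural minor) shares 2: C#m, E.
The most common triads (2) are shared with F# minor.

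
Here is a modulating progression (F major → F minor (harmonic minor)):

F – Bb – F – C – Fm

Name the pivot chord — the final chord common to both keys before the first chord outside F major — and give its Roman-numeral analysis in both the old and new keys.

C — V in F major, V in F minor

Chords diatonic to F major: F, Gm, Am, Bb, C, Dm, Edim.
Reading the progression, the first chord not in that set is Fm, so the modulation leaves F major there.
The chord immediately before Fm is C, which is diatonic to both keys: V in F major and V in F minor.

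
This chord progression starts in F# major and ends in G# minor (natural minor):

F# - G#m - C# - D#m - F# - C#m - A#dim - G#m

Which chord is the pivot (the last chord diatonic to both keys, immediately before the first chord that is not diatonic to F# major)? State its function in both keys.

Chords diatonic to F# major: F#, G#m, A#m, B, C#, D#m, E#dim.
Reading the progression, the first chord not in that set is C#m, so the modulation leaves F# major there.
The chord immediately before C#m is F#, which is diatonic to both keys: I in F# major and VII in G# minor.

F# — I in F# major, VII in G# minor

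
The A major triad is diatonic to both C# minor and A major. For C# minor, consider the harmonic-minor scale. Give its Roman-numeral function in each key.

VI in C# minor; I in A major

The scale of C# minor (harmonic minor) is C# D# E F# G# A B#; A is degree 6, and the triad built there (A-C#-E) is major, so it is VI.
The scale of A major is A B C# D E F# G#; A is degree 1, and the triad built there (A-C#-E) is major, so it is I.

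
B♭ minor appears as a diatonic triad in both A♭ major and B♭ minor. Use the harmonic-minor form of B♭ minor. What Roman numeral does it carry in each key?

The scale of A♭ major is A♭ B♭ C D♭ E♭ F G; B♭ is degree 2, and the triad built there (B♭-D♭-F) is minor, so it is ii.
The scale of B♭ minor (harmonic minor) is B♭ C D♭ E♭ F G♭ A; B♭ is degree 1, and the triad built there (B♭-D♭-F) is minor, so it is i.

ii in A♭ major; i in B♭ minor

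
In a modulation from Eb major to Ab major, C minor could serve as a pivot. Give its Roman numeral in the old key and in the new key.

vi in Eb major; iii in Ab major

The scale of Eb major is Eb F G Ab Bb C D; C is degree 6, and the triad built there (C-Eb-G) is minor, so it is vi.
The scale of Ab major is Ab Bb C Db Eb F G; C is degree 3, and the triad built there (C-Eb-G) is minor, so it is iii.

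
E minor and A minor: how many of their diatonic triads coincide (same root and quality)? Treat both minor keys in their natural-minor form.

4

Diatonic triads of E minor (natural minor): Em (i), F#dim (ii°), G (III), Am (iv), Bm (v), C (VI), D (VII).
Diatonic triads of A minor (natural minor): Am (i), Bdim (ii°), C (III), Dm (iv), Em (v), F (VI), G (VII).
Matching root and quality in both lists: Em, G, Am, C.
That gives 4 common triads.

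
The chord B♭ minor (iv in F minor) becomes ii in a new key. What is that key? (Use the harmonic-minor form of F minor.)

The numeral ii denotes a minor triad on scale degree 2. With B♭ on degree 2, the tonic of the new key is A♭.
Degree 2 carries a minor triad in major keys, so the destination is A♭ major.
Check: the diatonic triads of A♭ major are A♭ (I), B♭m (ii), Cm (iii), D♭ (IV), E♭ (V), Fm (vi), Gdim (vii°) — B♭ minor is indeed ii.

A♭ major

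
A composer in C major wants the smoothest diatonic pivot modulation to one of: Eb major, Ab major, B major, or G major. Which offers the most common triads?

G major

Triads of C major: C major (I), D minor (ii), E minor (iii), F major (IV), G major (V), A minor (vi), B diminished (vii°).
Eb major shares 0: none.
Ab major shares 0: none.
B major shares 0: none.
G major shares 4: C, Em, G, Am.
The most common triads (4) are shared with G major.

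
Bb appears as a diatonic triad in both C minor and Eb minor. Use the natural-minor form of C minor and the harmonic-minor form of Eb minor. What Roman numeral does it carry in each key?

The scale of C minor (natural minor) is C D Eb F G Ab Bb; Bb is degree 7, and the triad built there (Bb-D-F) is major, so it is VII.
The scale of Eb minor (harmonic minor) is Eb F Gb Ab Bb Cb D; Bb is degree 5, and the triad built there (Bb-D-F) is major, so it is V.

VII in C minor; V in Eb minor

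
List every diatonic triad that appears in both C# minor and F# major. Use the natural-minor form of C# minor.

Triads in C# minor (natural minor): C#m (i), D#dim (ii°), E (III), F#m (iv), G#m (v), A (VI), B (VII).
Triads in F# major: F# (I), G#m (ii), A#m (iii), B (IV), C# (V), D#m (vi), E#dim (vii°).
Shared triads with their functions: G#m (v in C# minor, ii in F# major); B (VII in C# minor, IV in F# major).

G#m, B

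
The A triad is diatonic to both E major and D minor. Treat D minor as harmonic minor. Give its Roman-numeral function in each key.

The scale of E major is E F♯ G♯ A B C♯ D♯; A is degree 4, and the triad built there (A-C♯-E) is major, so it is IV.
The scale of D minor (harmonic minor) is D E F G A B♭ C♯; A is degree 5, and the triad built there (A-C♯-E) is major, so it is V.

IV in E major; V in D minor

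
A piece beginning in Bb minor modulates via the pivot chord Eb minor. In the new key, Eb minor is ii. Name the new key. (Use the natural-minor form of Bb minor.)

The numeral ii denotes a minor triad on scale degree 2. With Eb on degree 2, the tonic of the new key is Db.
Degree 2 carries a minor triad in major keys, so the destination is Db major.
Check: the diatonic triads of Db major are Db (I), Ebm (ii), Fm (iii), Gb (IV), Ab (V), Bbm (vi), Cdim (vii°) — Eb minor is indeed ii.

Db major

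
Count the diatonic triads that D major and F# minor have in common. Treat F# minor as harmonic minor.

3

Diatonic triads of D major: D (I), Em (ii), F#m (iii), G (IV), A (V), Bm (vi), C#dim (vii°).
Diatonic triads of F# minor (harmonic minor): F#m (i), G#dim (ii°), Aaug (III+), Bm (iv), C# (V), D (VI), E#dim (vii°).
Matching root and quality in both lists: D, F#m, Bm.
That gives 3 common triads.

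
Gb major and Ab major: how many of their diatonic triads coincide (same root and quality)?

Diatonic triads of Gb major: Gb major (I), Ab minor (ii), Bb minor (iii), Cb major (IV), Db major (V), Eb minor (vi), F diminished (vii°).
Diatonic triads of Ab major: Ab major (I), Bb minor (ii), C minor (iii), Db major (IV), Eb major (V), F minor (vi), G diminished (vii°).
Matching root and quality in both lists: Bb minor, Db major.
That gives 2 common triads.

2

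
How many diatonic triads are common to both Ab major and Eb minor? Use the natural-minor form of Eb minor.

2

Diatonic triads of Ab major: Ab (I), Bbm (ii), Cm (iii), Db (IV), Eb (V), Fm (vi), Gdim (vii°).
Diatonic triads of Eb minor (natural minor): Ebm (i), Fdim (ii°), Gb (III), Abm (iv), Bbm (v), Cb (VI), Db (VII).
Matching root and quality in both lists: Bbm, Db.
That gives 2 common triads.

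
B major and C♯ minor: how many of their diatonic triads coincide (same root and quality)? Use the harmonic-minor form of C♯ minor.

1

Diatonic triads of B major: B (I), C♯m (ii), D♯m (iii), E (IV), F♯ (V), G♯m (vi), A♯dim (vii°).
Diatonic triads of C♯ minor (harmonic minor): C♯m (i), D♯dim (ii°), Eaug (III+), F♯m (iv), G♯ (V), A (VI), B♯dim (vii°).
Matching root and quality in both lists: C♯m.
That gives 1 common triad.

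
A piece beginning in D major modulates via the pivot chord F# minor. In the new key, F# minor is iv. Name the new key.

C# minor

The numeral iv denotes a minor triad on scale degree 4. With F# on degree 4, the tonic of the new key is C#.
Degree 4 carries a minor triad in minor keys, so the destination is C# minor.
Check: the diatonic triads of C# minor (natural minor) are C#m (i), D#dim (ii°), E (III), F#m (iv), G#m (v), A (VI), B (VII) — F# minor is indeed iv.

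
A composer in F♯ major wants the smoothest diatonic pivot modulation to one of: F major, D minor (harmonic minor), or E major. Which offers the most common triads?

E major

Triads of F♯ major: F♯ (I), G♯m (ii), A♯m (iii), B (IV), C♯ (V), D♯m (vi), E♯dim (vii°).
F major shares 0: none.
D minor (harmonic minor) shares 0: none.
E major shares 2: G♯m, B.
The most common triads (2) are shared with E major.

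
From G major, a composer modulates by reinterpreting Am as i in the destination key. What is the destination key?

The numeral i denotes a minor triad on scale degree 1. With A on degree 1, the tonic of the new key is A.
Degree 1 carries a minor triad in minor keys, so the destination is A minor.
Check: the diatonic triads of A minor (natural minor) are Am (i), Bdim (ii°), C (III), Dm (iv), Em (v), F (VI), G (VII) — Am is indeed i.

A minor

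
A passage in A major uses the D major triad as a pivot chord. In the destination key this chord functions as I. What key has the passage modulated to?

The numeral I denotes a major triad on scale degree 1. With D on degree 1, the tonic of the new key is D.
Degree 1 carries a major triad in major keys, so the destination is D major.
Check: the diatonic triads of D major are D (I), Em (ii), F#m (iii), G (IV), A (V), Bm (vi), C#dim (vii°) — D major is indeed I.

D major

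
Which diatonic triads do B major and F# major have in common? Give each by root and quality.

Triads in B major: B (I), C#m (ii), D#m (iii), E (IV), F# (V), G#m (vi), A#dim (vii°).
Triads in F# major: F# (I), G#m (ii), A#m (iii), B (IV), C# (V), D#m (vi), E#dim (vii°).
Shared triads with their functions: B (I in B major, IV in F# major); D#m (iii in B major, vi in F# major); F# (V in B major, I in F# major); G#m (vi in B major, ii in F# major).

B, D#m, F#, G#m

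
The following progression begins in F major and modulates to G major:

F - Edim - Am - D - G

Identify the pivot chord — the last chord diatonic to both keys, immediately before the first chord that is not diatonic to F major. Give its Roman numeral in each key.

Am — iii in F major, ii in G major

Chords diatonic to F major: F, Gm, Am, Bb, C, Dm, Edim.
Reading the progression, the first chord not in that set is D, so the modulation leaves F major there.
The chord immediately before D is Am, which is diatonic to both keys: iii in F major and ii in G major.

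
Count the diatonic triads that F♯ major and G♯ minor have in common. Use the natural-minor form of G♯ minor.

4

Diatonic triads of F♯ major: F♯ major (I), G♯ minor (ii), A♯ minor (iii), B major (IV), C♯ major (V), D♯ minor (vi), E♯ diminished (vii°).
Diatonic triads of G♯ minor (natural minor): G♯ minor (i), A♯ diminished (ii°), B major (III), C♯ minor (iv), D♯ minor (v), E major (VI), F♯ major (VII).
Matching root and quality in both lists: F♯ major, G♯ minor, B major, D♯ minor.
That gives 4 common triads.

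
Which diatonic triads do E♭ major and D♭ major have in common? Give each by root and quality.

Triads in E♭ major: E♭ (I), Fm (ii), Gm (iii), A♭ (IV), B♭ (V), Cm (vi), Ddim (vii°).
Triads in D♭ major: D♭ (I), E♭m (ii), Fm (iii), G♭ (IV), A♭ (V), B♭m (vi), Cdim (vii°).
Shared triads with their functions: Fm (ii in E♭ major, iii in D♭ major); A♭ (IV in E♭ major, V in D♭ major).

Fm, A♭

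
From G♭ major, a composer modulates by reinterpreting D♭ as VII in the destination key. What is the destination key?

E♭ minor

The numeral VII denotes a major triad on scale degree 7. With D♭ on degree 7, the tonic of the new key is E♭.
Degree 7 carries a major triad in natural-minor keys, so the destination is E♭ minor.
Check: the diatonic triads of E♭ minor (natural minor) are E♭m (i), Fdim (ii°), G♭ (III), A♭m (iv), B♭m (v), C♭ (VI), D♭ (VII) — D♭ is indeed VII.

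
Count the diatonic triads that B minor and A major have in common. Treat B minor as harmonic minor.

1

Diatonic triads of B minor (harmonic minor): B minor (i), C# diminished (ii°), D augmented (III+), E minor (iv), F# major (V), G major (VI), A# diminished (vii°).
Diatonic triads of A major: A major (I), B minor (ii), C# minor (iii), D major (IV), E major (V), F# minor (vi), G# diminished (vii°).
Matching root and quality in both lists: B minor.
That gives 1 common triad.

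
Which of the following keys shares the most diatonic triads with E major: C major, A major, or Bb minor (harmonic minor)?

Triads of E major: E major (I), F# minor (ii), G# minor (iii), A major (IV), B major (V), C# minor (vi), D# diminished (vii°).
C major shares 0: none.
A major shares 4: E, F#m, A, C#m.
Bb minor (harmonic minor) shares 0: none.
The most common triads (4) are shared with A major.

A major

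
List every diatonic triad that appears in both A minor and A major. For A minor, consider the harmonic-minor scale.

E, G♯dim

Triads in A minor (harmonic minor): A minor (i), B diminished (ii°), C augmented (III+), D minor (iv), E major (V), F major (VI), G♯ diminished (vii°).
Triads in A major: A major (I), B minor (ii), C♯ minor (iii), D major (IV), E major (V), F♯ minor (vi), G♯ diminished (vii°).
Shared triads with their functions: E major (V in A minor, V in A major); G♯ diminished (vii° in A minor, vii° in A major).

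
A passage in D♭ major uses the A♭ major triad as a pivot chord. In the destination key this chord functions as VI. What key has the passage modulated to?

C minor

The numeral VI denotes a major triad on scale degree 6. With A♭ on degree 6, the tonic of the new key is C.
Degree 6 carries a major triad in minor keys, so the destination is C minor.
Check: the diatonic triads of C minor (natural minor) are Cm (i), Ddim (ii°), E♭ (III), Fm (iv), Gm (v), A♭ (VI), B♭ (VII) — A♭ major is indeed VI.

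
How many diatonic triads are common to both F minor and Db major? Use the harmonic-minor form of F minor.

3

Diatonic triads of F minor (harmonic minor): F minor (i), G diminished (ii°), Ab augmented (III+), Bb minor (iv), C major (V), Db major (VI), E diminished (vii°).
Diatonic triads of Db major: Db major (I), Eb minor (ii), F minor (iii), Gb major (IV), Ab major (V), Bb minor (vi), C diminished (vii°).
Matching root and quality in both lists: F minor, Bb minor, Db major.
That gives 3 common triads.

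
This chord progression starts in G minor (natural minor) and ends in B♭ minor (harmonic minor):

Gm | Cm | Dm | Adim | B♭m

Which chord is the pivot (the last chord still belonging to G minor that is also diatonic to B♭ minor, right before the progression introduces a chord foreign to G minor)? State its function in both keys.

Chords diatonic to G minor: Gm, Adim, B♭, Cm, Dm, E♭, F.
Reading the progression, the first chord not in that set is B♭m, so the modulation leaves G minor there.
The chord immediately before B♭m is Adim, which is diatonic to both keys: ii° in G minor and vii° in B♭ minor.

Adim — ii° in G minor, vii° in B♭ minor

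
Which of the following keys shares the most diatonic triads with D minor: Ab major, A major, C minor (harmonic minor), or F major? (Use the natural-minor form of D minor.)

Triads of D minor (natural minor): D minor (i), E diminished (ii°), F major (III), G minor (iv), A minor (v), Bb major (VI), C major (VII).
Ab major shares 0: none.
A major shares 0: none.
C minor (harmonic minor) shares 0: none.
F major shares 7: Dm, Edim, F, Gm, Am, Bb, C.
The most common triads (7) are shared with F major.

F major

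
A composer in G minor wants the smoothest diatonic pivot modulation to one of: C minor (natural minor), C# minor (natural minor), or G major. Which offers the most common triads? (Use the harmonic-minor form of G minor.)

Triads of G minor (harmonic minor): Gm (i), Adim (ii°), Bbaug (III+), Cm (iv), D (V), Eb (VI), F#dim (vii°).
C minor (natural minor) shares 3: Gm, Cm, Eb.
C# minor (natural minor) shares 0: none.
G major shares 2: D, F#dim.
The most common triads (3) are shared with C minor.

C minor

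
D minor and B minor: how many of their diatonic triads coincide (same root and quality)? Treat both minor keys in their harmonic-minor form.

Diatonic triads of D minor (harmonic minor): Dm (i), Edim (ii°), Faug (III+), Gm (iv), A (V), Bb (VI), C#dim (vii°).
Diatonic triads of B minor (harmonic minor): Bm (i), C#dim (ii°), Daug (III+), Em (iv), F# (V), G (VI), A#dim (vii°).
Matching root and quality in both lists: C#dim.
That gives 1 common triad.

1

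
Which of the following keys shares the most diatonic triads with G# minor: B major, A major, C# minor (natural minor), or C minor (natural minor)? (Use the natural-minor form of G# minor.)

B major

Triads of G# minor (natural minor): G#m (i), A#dim (ii°), B (III), C#m (iv), D#m (v), E (VI), F# (VII).
B major shares 7: G#m, A#dim, B, C#m, D#m, E, F#.
A major shares 2: C#m, E.
C# minor (natural minor) shares 4: G#m, B, C#m, E.
C minor (natural minor) shares 0: none.
The most common triads (7) are shared with B major.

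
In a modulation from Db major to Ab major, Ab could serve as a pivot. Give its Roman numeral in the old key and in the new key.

The scale of Db major is Db Eb F Gb Ab Bb C; Ab is degree 5, and the triad built there (Ab-C-Eb) is major, so it is V.
The scale of Ab major is Ab Bb C Db Eb F G; Ab is degree 1, and the triad built there (Ab-C-Eb) is major, so it is I.

V in Db major; I in Ab major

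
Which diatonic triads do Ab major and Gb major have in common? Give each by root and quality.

Bbm, Db

Triads in Ab major: Ab major (I), Bb minor (ii), C minor (iii), Db major (IV), Eb major (V), F minor (vi), G diminished (vii°).
Triads in Gb major: Gb major (I), Ab minor (ii), Bb minor (iii), Cb major (IV), Db major (V), Eb minor (vi), F diminished (vii°).
Shared triads with their functions: Bb minor (ii in Ab major, iii in Gb major); Db major (IV in Ab major, V in Gb major).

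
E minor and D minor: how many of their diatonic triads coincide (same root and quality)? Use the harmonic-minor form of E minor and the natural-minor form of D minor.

2

Diatonic triads of E minor (harmonic minor): Em (i), F♯dim (ii°), Gaug (III+), Am (iv), B (V), C (VI), D♯dim (vii°).
Diatonic triads of D minor (natural minor): Dm (i), Edim (ii°), F (III), Gm (iv), Am (v), B♭ (VI), C (VII).
Matching root and quality in both lists: Am, C.
That gives 2 common triads.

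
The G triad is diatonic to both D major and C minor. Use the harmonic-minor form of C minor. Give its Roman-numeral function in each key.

IV in D major; V in C minor

The scale of D major is D E F♯ G A B C♯; G is degree 4, and the triad built there (G-B-D) is major, so it is IV.
The scale of C minor (harmonic minor) is C D E♭ F G A♭ B; G is degree 5, and the triad built there (G-B-D) is major, so it is V.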